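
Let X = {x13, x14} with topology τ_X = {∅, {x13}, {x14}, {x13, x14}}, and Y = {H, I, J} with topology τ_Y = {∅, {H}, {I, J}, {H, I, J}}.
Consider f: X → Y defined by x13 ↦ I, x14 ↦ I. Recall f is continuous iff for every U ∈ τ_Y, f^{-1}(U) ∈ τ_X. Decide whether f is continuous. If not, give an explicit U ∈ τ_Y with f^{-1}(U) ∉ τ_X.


f IS continuous.

Compute f^{-1}(U) for each U ∈ τ_Y:
  U = ∅: f^{-1}(U) = ∅ ∈ τ_X ✓.
  U = {H}: f^{-1}(U) = ∅ ∈ τ_X ✓.
  U = {I, J}: f^{-1}(U) = {x13, x14} ∈ τ_X ✓.
  U = {H, I, J}: f^{-1}(U) = {x13, x14} ∈ τ_X ✓.
Every preimage lies in τ_X, so f IS continuous.


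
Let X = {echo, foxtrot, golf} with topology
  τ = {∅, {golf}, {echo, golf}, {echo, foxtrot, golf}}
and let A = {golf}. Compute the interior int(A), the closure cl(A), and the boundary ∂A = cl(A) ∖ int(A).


int(A) = {golf}, cl(A) = {echo, foxtrot, golf}, ∂A = {echo, foxtrot}.

Closed sets in (X, τ) are complements of opens:
  closed(X, τ) = {∅, {foxtrot}, {echo, foxtrot}, {echo, foxtrot, golf}}.
int(A) = ⋃ {U ∈ τ : U ⊆ A}. Opens contained in A: ∅, {golf}.
Taking the union of these: int(A) = {golf}.
cl(A) = ⋂ {C closed : A ⊆ C}. Closed sets containing A: {echo, foxtrot, golf}.
Intersecting these: cl(A) = {echo, foxtrot, golf}.
∂A = cl(A) ∖ int(A) = {echo, foxtrot, golf} ∖ {golf} = {echo, foxtrot}.


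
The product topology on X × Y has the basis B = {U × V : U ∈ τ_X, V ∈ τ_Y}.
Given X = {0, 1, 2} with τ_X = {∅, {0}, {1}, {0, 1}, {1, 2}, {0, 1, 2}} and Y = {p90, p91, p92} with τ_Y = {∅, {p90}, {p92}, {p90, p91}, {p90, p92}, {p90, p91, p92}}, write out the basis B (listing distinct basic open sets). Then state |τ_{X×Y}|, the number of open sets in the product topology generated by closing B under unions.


Basis B = {∅ × ∅, {0} × {p90}, {0} × {p92}, {1} × {p90}, {1} × {p92}, {0} × {p90, p91}, {0} × {p90, p92}, {0, 1} × {p90}, {0, 1} × {p92}, {1} × {p90, p91}, {1} × {p90, p92}, {1, 2} × {p90}, {1, 2} × {p92}, {0} × {p90, p91, p92}, {0, 1, 2} × {p90}, {0, 1, 2} × {p92}, {1} × {p90, p91, p92}, {0, 1} × {p90, p91}, {0, 1} × {p90, p92}, {1, 2} × {p90, p91}, {1, 2} × {p90, p92}, {0, 1} × {p90, p91, p92}, {0, 1, 2} × {p90, p91}, {0, 1, 2} × {p90, p92}, {1, 2} × {p90, p91, p92}, {0, 1, 2} × {p90, p91, p92}}; |τ_{X×Y}| = 108.

Enumerate products U × V with U ∈ τ_X, V ∈ τ_Y (deduplicated):
  ∅ × ∅ = {} (∅)
  {0} × {p90} = {(0,p90)}
  {0} × {p92} = {(0,p92)}
  {1} × {p90} = {(1,p90)}
  {1} × {p92} = {(1,p92)}
  {0} × {p90, p91} = {(0,p90), (0,p91)}
  {0} × {p90, p92} = {(0,p90), (0,p92)}
  {0, 1} × {p90} = {(0,p90), (1,p90)}
  {0, 1} × {p92} = {(0,p92), (1,p92)}
  {1} × {p90, p91} = {(1,p90), (1,p91)}
  {1} × {p90, p92} = {(1,p90), (1,p92)}
  {1, 2} × {p90} = {(1,p90), (2,p90)}
  {1, 2} × {p92} = {(1,p92), (2,p92)}
  {0} × {p90, p91, p92} = {(0,p90), (0,p91), (0,p92)}
  {0, 1, 2} × {p90} = {(0,p90), (1,p90), (2,p90)}
  {0, 1, 2} × {p92} = {(0,p92), (1,p92), (2,p92)}
  {1} × {p90, p91, p92} = {(1,p90), (1,p91), (1,p92)}
  {0, 1} × {p90, p91} = {(0,p90), (0,p91), (1,p90), (1,p91)}
  {0, 1} × {p90, p92} = {(0,p90), (0,p92), (1,p90), (1,p92)}
  {1, 2} × {p90, p91} = {(1,p90), (1,p91), (2,p90), (2,p91)}
  {1, 2} × {p90, p92} = {(1,p90), (1,p92), (2,p90), (2,p92)}
  {0, 1} × {p90, p91, p92} = {(0,p90), (0,p91), (0,p92), (1,p90), (1,p91), (1,p92)}
  {0, 1, 2} × {p90, p91} = {(0,p90), (0,p91), (1,p90), (1,p91), (2,p90), (2,p91)}
  {0, 1, 2} × {p90, p92} = {(0,p90), (0,p92), (1,p90), (1,p92), (2,p90), (2,p92)}
  {1, 2} × {p90, p91, p92} = {(1,p90), (1,p91), (1,p92), (2,p90), (2,p91), (2,p92)}
  {0, 1, 2} × {p90, p91, p92} = {(0,p90), (0,p91), (0,p92), (1,p90), (1,p91), (1,p92), (2,p90), (2,p91), (2,p92)}
These 26 distinct sets form the basis B.
Close under arbitrary unions to get τ_{X×Y}; counting gives |τ_{X×Y}| = 108.


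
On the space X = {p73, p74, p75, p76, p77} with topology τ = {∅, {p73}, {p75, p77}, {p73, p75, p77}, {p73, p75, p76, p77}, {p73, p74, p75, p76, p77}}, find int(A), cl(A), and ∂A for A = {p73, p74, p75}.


int(A) = {p73}, cl(A) = {p73, p74, p75, p76, p77}, ∂A = {p74, p75, p76, p77}.

Closed sets in (X, τ) are complements of opens:
  closed(X, τ) = {∅, {p74}, {p74, p76}, {p73, p74, p76}, {p74, p75, p76, p77}, {p73, p74, p75, p76, p77}}.
int(A) = ⋃ {U ∈ τ : U ⊆ A}. Opens contained in A: ∅, {p73}.
Taking the union of these: int(A) = {p73}.
cl(A) = ⋂ {C closed : A ⊆ C}. Closed sets containing A: {p73, p74, p75, p76, p77}.
Intersecting these: cl(A) = {p73, p74, p75, p76, p77}.
∂A = cl(A) ∖ int(A) = {p73, p74, p75, p76, p77} ∖ {p73} = {p74, p75, p76, p77}.


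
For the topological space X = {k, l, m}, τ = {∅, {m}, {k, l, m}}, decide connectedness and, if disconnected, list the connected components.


(X, τ) is connected.

Find clopen sets (U ∈ τ with X ∖ U ∈ τ):
  U = ∅, X ∖ U = {k, l, m} — both open, so U is clopen.
  U = {k, l, m}, X ∖ U = ∅ — both open, so U is clopen.
Only trivial clopens (∅ and X) exist, so (X, τ) is connected.
Compute connected components by grouping points that agree on all clopens:
  component: {k, l, m}


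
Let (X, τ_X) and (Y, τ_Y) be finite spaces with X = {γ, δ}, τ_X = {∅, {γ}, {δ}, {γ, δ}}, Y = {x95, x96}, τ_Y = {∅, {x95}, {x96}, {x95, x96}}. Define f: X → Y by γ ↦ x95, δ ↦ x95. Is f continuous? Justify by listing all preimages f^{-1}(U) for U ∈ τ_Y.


f IS continuous.

Compute f^{-1}(U) for each U ∈ τ_Y:
  U = ∅: f^{-1}(U) = ∅ ∈ τ_X ✓.
  U = {x95}: f^{-1}(U) = {γ, δ} ∈ τ_X ✓.
  U = {x96}: f^{-1}(U) = ∅ ∈ τ_X ✓.
  U = {x95, x96}: f^{-1}(U) = {γ, δ} ∈ τ_X ✓.
Every preimage lies in τ_X, so f IS continuous.


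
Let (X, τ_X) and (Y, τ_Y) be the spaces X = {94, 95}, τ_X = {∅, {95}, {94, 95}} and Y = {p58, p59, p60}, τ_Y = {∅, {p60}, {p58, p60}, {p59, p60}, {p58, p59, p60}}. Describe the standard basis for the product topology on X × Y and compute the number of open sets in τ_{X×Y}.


Basis B = {∅ × ∅, {95} × {p60}, {94, 95} × {p60}, {95} × {p58, p60}, {95} × {p59, p60}, {95} × {p58, p59, p60}, {94, 95} × {p58, p60}, {94, 95} × {p59, p60}, {94, 95} × {p58, p59, p60}}; |τ_{X×Y}| = 14.

Enumerate products U × V with U ∈ τ_X, V ∈ τ_Y (deduplicated):
  ∅ × ∅ = {} (∅)
  {95} × {p60} = {(95,p60)}
  {94, 95} × {p60} = {(94,p60), (95,p60)}
  {95} × {p58, p60} = {(95,p58), (95,p60)}
  {95} × {p59, p60} = {(95,p59), (95,p60)}
  {95} × {p58, p59, p60} = {(95,p58), (95,p59), (95,p60)}
  {94, 95} × {p58, p60} = {(94,p58), (94,p60), (95,p58), (95,p60)}
  {94, 95} × {p59, p60} = {(94,p59), (94,p60), (95,p59), (95,p60)}
  {94, 95} × {p58, p59, p60} = {(94,p58), (94,p59), (94,p60), (95,p58), (95,p59), (95,p60)}
These 9 distinct sets form the basis B.
Close under arbitrary unions to get τ_{X×Y}; counting gives |τ_{X×Y}| = 14.


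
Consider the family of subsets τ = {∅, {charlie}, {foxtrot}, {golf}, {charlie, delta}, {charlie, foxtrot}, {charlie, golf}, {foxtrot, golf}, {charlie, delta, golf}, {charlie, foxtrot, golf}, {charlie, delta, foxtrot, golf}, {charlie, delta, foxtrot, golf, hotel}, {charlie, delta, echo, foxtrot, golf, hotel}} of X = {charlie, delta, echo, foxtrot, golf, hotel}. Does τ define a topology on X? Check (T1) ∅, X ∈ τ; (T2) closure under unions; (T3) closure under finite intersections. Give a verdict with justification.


τ is NOT a topology on X.

Axiom (T1): ∅ ∈ τ? Yes; X ∈ τ? Yes.
Axiom (T2/T3): check pairwise unions and intersections of members of τ.
Counterexample for (T2): {foxtrot} ∪ {charlie, delta} = {charlie, delta, foxtrot} ∉ τ. Therefore τ is NOT a topology.


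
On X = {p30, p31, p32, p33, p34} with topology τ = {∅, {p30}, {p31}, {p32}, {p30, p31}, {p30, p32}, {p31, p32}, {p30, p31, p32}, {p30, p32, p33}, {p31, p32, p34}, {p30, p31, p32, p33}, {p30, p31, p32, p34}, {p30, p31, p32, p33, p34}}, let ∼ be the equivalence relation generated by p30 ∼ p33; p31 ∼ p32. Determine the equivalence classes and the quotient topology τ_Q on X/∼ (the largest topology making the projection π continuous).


X/∼ = {[p30=p33], [p31=p32], [p34]}; |τ_Q| = 5.

Equivalence classes: [p30=p33], [p31=p32], [p34].
Quotient map π: X → X/∼ sends p30 ↦ [p30=p33], p31 ↦ [p31=p32], p32 ↦ [p31=p32], p33 ↦ [p30=p33], p34 ↦ [p34].
For each subset V ⊆ X/∼, compute π^{-1}(V) ⊆ X and check whether π^{-1}(V) ∈ τ. V is open in τ_Q iff π^{-1}(V) ∈ τ.
  V = {}: π^{-1}(V) = ∅ ∈ τ ✓.
  V = {[p30=p33]}: π^{-1}(V) = {p30, p33} ∉ τ ✗.
  V = {[p31=p32]}: π^{-1}(V) = {p31, p32} ∈ τ ✓.
  V = {[p30=p33], [p31=p32]}: π^{-1}(V) = {p30, p31, p32, p33} ∈ τ ✓.
  V = {[p34]}: π^{-1}(V) = {p34} ∉ τ ✗.
  V = {[p30=p33], [p34]}: π^{-1}(V) = {p30, p33, p34} ∉ τ ✗.
  V = {[p31=p32], [p34]}: π^{-1}(V) = {p31, p32, p34} ∈ τ ✓.
  V = {[p30=p33], [p31=p32], [p34]}: π^{-1}(V) = {p30, p31, p32, p33, p34} ∈ τ ✓.
Open sets in the quotient: τ_Q = {{}, {[p31=p32]}, {[p30=p33], [p31=p32]}, {[p31=p32], [p34]}, {[p30=p33], [p31=p32], [p34]}} (5 elements).


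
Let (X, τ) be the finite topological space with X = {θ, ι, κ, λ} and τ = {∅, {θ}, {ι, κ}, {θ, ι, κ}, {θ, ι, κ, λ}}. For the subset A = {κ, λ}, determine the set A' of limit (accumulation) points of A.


A' = {ι, λ}

For each x ∈ X, list the open sets U ∈ τ with x ∈ U, then check whether U ∩ (A ∖ {x}) ≠ ∅ for every such U.
  x = θ: open {θ} ∋ x has {θ} ∩ (A ∖ {θ}) = ∅, so x is NOT a limit point.
  x = ι: opens ∋ x are {ι, κ}, {θ, ι, κ}, {θ, ι, κ, λ}; each meets A ∖ {ι}, so x IS a limit point.
  x = κ: open {ι, κ} ∋ x has {ι, κ} ∩ (A ∖ {κ}) = ∅, so x is NOT a limit point.
  x = λ: opens ∋ x are {θ, ι, κ, λ}; each meets A ∖ {λ}, so x IS a limit point.
Collecting: A' = {ι, λ}.


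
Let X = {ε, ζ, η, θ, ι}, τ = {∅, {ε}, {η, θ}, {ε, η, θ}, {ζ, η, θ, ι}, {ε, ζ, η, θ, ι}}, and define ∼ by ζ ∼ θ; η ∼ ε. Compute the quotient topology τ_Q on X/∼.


X/∼ = {[ε=η], [ζ=θ], [ι]}; |τ_Q| = 2.

Equivalence classes: [ε=η], [ζ=θ], [ι].
Quotient map π: X → X/∼ sends ε ↦ [ε=η], ζ ↦ [ζ=θ], η ↦ [ε=η], θ ↦ [ζ=θ], ι ↦ [ι].
For each subset V ⊆ X/∼, compute π^{-1}(V) ⊆ X and check whether π^{-1}(V) ∈ τ. V is open in τ_Q iff π^{-1}(V) ∈ τ.
  V = {}: π^{-1}(V) = ∅ ∈ τ ✓.
  V = {[ε=η]}: π^{-1}(V) = {ε, η} ∉ τ ✗.
  V = {[ζ=θ]}: π^{-1}(V) = {ζ, θ} ∉ τ ✗.
  V = {[ε=η], [ζ=θ]}: π^{-1}(V) = {ε, ζ, η, θ} ∉ τ ✗.
  V = {[ι]}: π^{-1}(V) = {ι} ∉ τ ✗.
  V = {[ε=η], [ι]}: π^{-1}(V) = {ε, η, ι} ∉ τ ✗.
  V = {[ζ=θ], [ι]}: π^{-1}(V) = {ζ, θ, ι} ∉ τ ✗.
  V = {[ε=η], [ζ=θ], [ι]}: π^{-1}(V) = {ε, ζ, η, θ, ι} ∈ τ ✓.
Open sets in the quotient: τ_Q = {{}, {[ε=η], [ζ=θ], [ι]}} (2 elements).


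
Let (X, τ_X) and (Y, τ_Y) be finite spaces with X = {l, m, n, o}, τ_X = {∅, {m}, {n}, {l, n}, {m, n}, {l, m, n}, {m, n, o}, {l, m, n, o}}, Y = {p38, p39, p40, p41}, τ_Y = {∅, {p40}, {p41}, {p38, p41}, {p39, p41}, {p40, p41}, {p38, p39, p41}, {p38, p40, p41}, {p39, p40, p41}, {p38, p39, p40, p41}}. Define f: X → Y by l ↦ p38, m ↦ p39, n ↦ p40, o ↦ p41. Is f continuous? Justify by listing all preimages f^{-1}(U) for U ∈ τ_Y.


f is NOT continuous.

Compute f^{-1}(U) for each U ∈ τ_Y:
  U = ∅: f^{-1}(U) = ∅ ∈ τ_X ✓.
  U = {p40}: f^{-1}(U) = {n} ∈ τ_X ✓.
  U = {p41}: f^{-1}(U) = {o} ∉ τ_X ✗.
  U = {p38, p41}: f^{-1}(U) = {l, o} ∉ τ_X ✗.
  U = {p39, p41}: f^{-1}(U) = {m, o} ∉ τ_X ✗.
  U = {p40, p41}: f^{-1}(U) = {n, o} ∉ τ_X ✗.
  U = {p38, p39, p41}: f^{-1}(U) = {l, m, o} ∉ τ_X ✗.
  U = {p38, p40, p41}: f^{-1}(U) = {l, n, o} ∉ τ_X ✗.
  U = {p39, p40, p41}: f^{-1}(U) = {m, n, o} ∈ τ_X ✓.
  U = {p38, p39, p40, p41}: f^{-1}(U) = {l, m, n, o} ∈ τ_X ✓.
Found U = {p41} with f^{-1}(U) = {o} not in τ_X. Therefore f is NOT continuous.


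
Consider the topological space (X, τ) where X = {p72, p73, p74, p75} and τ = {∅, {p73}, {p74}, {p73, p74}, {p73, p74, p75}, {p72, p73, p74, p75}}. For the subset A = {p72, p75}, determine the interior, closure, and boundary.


int(A) = ∅, cl(A) = {p72, p75}, ∂A = {p72, p75}.

Closed sets in (X, τ) are complements of opens:
  closed(X, τ) = {∅, {p72}, {p72, p75}, {p72, p73, p75}, {p72, p74, p75}, {p72, p73, p74, p75}}.
int(A) = ⋃ {U ∈ τ : U ⊆ A}. Opens contained in A: ∅.
Taking the union of these: int(A) = ∅.
cl(A) = ⋂ {C closed : A ⊆ C}. Closed sets containing A: {p72, p75}, {p72, p73, p75}, {p72, p74, p75}, {p72, p73, p74, p75}.
Intersecting these: cl(A) = {p72, p75}.
∂A = cl(A) ∖ int(A) = {p72, p75} ∖ ∅ = {p72, p75}.


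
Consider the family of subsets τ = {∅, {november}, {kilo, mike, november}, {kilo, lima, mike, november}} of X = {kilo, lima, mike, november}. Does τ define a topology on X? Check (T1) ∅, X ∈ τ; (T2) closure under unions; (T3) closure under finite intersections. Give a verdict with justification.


τ IS a topology on X.

Axiom (T1): ∅ ∈ τ? Yes; X ∈ τ? Yes.
Axiom (T2/T3): check pairwise unions and intersections of members of τ.
All pairwise intersections and unions checked — each lies in τ. Therefore τ satisfies (T1), (T2), (T3): it IS a topology on X.


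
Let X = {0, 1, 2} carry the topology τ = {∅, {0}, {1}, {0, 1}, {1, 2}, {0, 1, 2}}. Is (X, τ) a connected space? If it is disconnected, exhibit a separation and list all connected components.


(X, τ) is disconnected; components = [{0}, {1, 2}].

Find clopen sets (U ∈ τ with X ∖ U ∈ τ):
  U = ∅, X ∖ U = {0, 1, 2} — both open, so U is clopen.
  U = {0}, X ∖ U = {1, 2} — both open, so U is clopen.
  U = {1, 2}, X ∖ U = {0} — both open, so U is clopen.
  U = {0, 1, 2}, X ∖ U = ∅ — both open, so U is clopen.
Nontrivial clopen(s) exist: e.g. {1, 2}. So (X, τ) is disconnected.
Compute connected components by grouping points that agree on all clopens:
  component: {0}
  component: {1, 2}


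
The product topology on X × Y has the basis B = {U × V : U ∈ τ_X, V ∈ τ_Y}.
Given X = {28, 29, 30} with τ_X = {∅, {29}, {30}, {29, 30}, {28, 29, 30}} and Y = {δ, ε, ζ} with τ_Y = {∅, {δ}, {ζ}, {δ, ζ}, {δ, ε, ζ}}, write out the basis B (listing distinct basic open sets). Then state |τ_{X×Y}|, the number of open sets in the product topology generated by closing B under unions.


Basis B = {∅ × ∅, {29} × {δ}, {29} × {ζ}, {30} × {δ}, {30} × {ζ}, {29} × {δ, ζ}, {29, 30} × {δ}, {29, 30} × {ζ}, {30} × {δ, ζ}, {28, 29, 30} × {δ}, {28, 29, 30} × {ζ}, {29} × {δ, ε, ζ}, {30} × {δ, ε, ζ}, {29, 30} × {δ, ζ}, {28, 29, 30} × {δ, ζ}, {29, 30} × {δ, ε, ζ}, {28, 29, 30} × {δ, ε, ζ}}; |τ_{X×Y}| = 48.

Enumerate products U × V with U ∈ τ_X, V ∈ τ_Y (deduplicated):
  ∅ × ∅ = {} (∅)
  {29} × {δ} = {(29,δ)}
  {29} × {ζ} = {(29,ζ)}
  {30} × {δ} = {(30,δ)}
  {30} × {ζ} = {(30,ζ)}
  {29} × {δ, ζ} = {(29,δ), (29,ζ)}
  {29, 30} × {δ} = {(29,δ), (30,δ)}
  {29, 30} × {ζ} = {(29,ζ), (30,ζ)}
  {30} × {δ, ζ} = {(30,δ), (30,ζ)}
  {28, 29, 30} × {δ} = {(28,δ), (29,δ), (30,δ)}
  {28, 29, 30} × {ζ} = {(28,ζ), (29,ζ), (30,ζ)}
  {29} × {δ, ε, ζ} = {(29,δ), (29,ε), (29,ζ)}
  {30} × {δ, ε, ζ} = {(30,δ), (30,ε), (30,ζ)}
  {29, 30} × {δ, ζ} = {(29,δ), (29,ζ), (30,δ), (30,ζ)}
  {28, 29, 30} × {δ, ζ} = {(28,δ), (28,ζ), (29,δ), (29,ζ), (30,δ), (30,ζ)}
  {29, 30} × {δ, ε, ζ} = {(29,δ), (29,ε), (29,ζ), (30,δ), (30,ε), (30,ζ)}
  {28, 29, 30} × {δ, ε, ζ} = {(28,δ), (28,ε), (28,ζ), (29,δ), (29,ε), (29,ζ), (30,δ), (30,ε), (30,ζ)}
These 17 distinct sets form the basis B.
Close under arbitrary unions to get τ_{X×Y}; counting gives |τ_{X×Y}| = 48.


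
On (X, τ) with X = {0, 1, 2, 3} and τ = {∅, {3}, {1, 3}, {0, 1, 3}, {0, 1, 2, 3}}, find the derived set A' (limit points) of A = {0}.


A' = {2}

For each x ∈ X, list the open sets U ∈ τ with x ∈ U, then check whether U ∩ (A ∖ {x}) ≠ ∅ for every such U.
  x = 0: open {0, 1, 3} ∋ x has {0, 1, 3} ∩ (A ∖ {0}) = ∅, so x is NOT a limit point.
  x = 1: open {1, 3} ∋ x has {1, 3} ∩ (A ∖ {1}) = ∅, so x is NOT a limit point.
  x = 2: opens ∋ x are {0, 1, 2, 3}; each meets A ∖ {2}, so x IS a limit point.
  x = 3: open {3} ∋ x has {3} ∩ (A ∖ {3}) = ∅, so x is NOT a limit point.
Collecting: A' = {2}.


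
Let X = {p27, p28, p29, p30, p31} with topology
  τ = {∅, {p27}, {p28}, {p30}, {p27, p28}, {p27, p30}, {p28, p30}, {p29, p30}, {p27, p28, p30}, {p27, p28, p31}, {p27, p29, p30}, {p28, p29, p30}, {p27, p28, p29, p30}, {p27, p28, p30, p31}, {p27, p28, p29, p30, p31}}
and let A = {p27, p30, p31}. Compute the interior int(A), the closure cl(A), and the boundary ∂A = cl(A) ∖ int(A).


int(A) = {p27, p30}, cl(A) = {p27, p29, p30, p31}, ∂A = {p29, p31}.

Closed sets in (X, τ) are complements of opens:
  closed(X, τ) = {∅, {p29}, {p31}, {p27, p31}, {p28, p31}, {p29, p30}, {p29, p31}, {p27, p28, p31}, {p27, p29, p31}, {p28, p29, p31}, {p29, p30, p31}, {p27, p28, p29, p31}, {p27, p29, p30, p31}, {p28, p29, p30, p31}, {p27, p28, p29, p30, p31}}.
int(A) = ⋃ {U ∈ τ : U ⊆ A}. Opens contained in A: ∅, {p27}, {p30}, {p27, p30}.
Taking the union of these: int(A) = {p27, p30}.
cl(A) = ⋂ {C closed : A ⊆ C}. Closed sets containing A: {p27, p29, p30, p31}, {p27, p28, p29, p30, p31}.
Intersecting these: cl(A) = {p27, p29, p30, p31}.
∂A = cl(A) ∖ int(A) = {p27, p29, p30, p31} ∖ {p27, p30} = {p29, p31}.


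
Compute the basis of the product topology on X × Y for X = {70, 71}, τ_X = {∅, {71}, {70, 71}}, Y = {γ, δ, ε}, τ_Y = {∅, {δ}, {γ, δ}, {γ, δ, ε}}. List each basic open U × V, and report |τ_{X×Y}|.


Basis B = {∅ × ∅, {71} × {δ}, {70, 71} × {δ}, {71} × {γ, δ}, {71} × {γ, δ, ε}, {70, 71} × {γ, δ}, {70, 71} × {γ, δ, ε}}; |τ_{X×Y}| = 10.

Enumerate products U × V with U ∈ τ_X, V ∈ τ_Y (deduplicated):
  ∅ × ∅ = {} (∅)
  {71} × {δ} = {(71,δ)}
  {70, 71} × {δ} = {(70,δ), (71,δ)}
  {71} × {γ, δ} = {(71,γ), (71,δ)}
  {71} × {γ, δ, ε} = {(71,γ), (71,δ), (71,ε)}
  {70, 71} × {γ, δ} = {(70,γ), (70,δ), (71,γ), (71,δ)}
  {70, 71} × {γ, δ, ε} = {(70,γ), (70,δ), (70,ε), (71,γ), (71,δ), (71,ε)}
These 7 distinct sets form the basis B.
Close under arbitrary unions to get τ_{X×Y}; counting gives |τ_{X×Y}| = 10.


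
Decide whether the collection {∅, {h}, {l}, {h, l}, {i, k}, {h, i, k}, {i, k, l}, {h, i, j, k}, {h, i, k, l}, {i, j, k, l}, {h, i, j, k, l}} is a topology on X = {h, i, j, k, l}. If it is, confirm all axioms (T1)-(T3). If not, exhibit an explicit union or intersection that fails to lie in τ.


τ is NOT a topology on X.

Axiom (T1): ∅ ∈ τ? Yes; X ∈ τ? Yes.
Axiom (T2/T3): check pairwise unions and intersections of members of τ.
Counterexample for (T3): {h, i, j, k} ∩ {i, j, k, l} = {i, j, k} ∉ τ. Therefore τ is NOT a topology.


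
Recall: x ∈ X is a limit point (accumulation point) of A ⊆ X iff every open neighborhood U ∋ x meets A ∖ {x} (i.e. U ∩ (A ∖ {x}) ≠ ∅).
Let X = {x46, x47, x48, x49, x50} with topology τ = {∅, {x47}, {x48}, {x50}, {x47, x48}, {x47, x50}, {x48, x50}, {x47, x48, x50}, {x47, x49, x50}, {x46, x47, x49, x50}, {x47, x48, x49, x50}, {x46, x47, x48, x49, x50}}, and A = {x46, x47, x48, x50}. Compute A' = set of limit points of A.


A' = {x46, x49}

For each x ∈ X, list the open sets U ∈ τ with x ∈ U, then check whether U ∩ (A ∖ {x}) ≠ ∅ for every such U.
  x = x46: opens ∋ x are {x46, x47, x49, x50}, {x46, x47, x48, x49, x50}; each meets A ∖ {x46}, so x IS a limit point.
  x = x47: open {x47} ∋ x has {x47} ∩ (A ∖ {x47}) = ∅, so x is NOT a limit point.
  x = x48: open {x48} ∋ x has {x48} ∩ (A ∖ {x48}) = ∅, so x is NOT a limit point.
  x = x49: opens ∋ x are {x47, x49, x50}, {x46, x47, x49, x50}, {x47, x48, x49, x50}, {x46, x47, x48, x49, x50}; each meets A ∖ {x49}, so x IS a limit point.
  x = x50: open {x50} ∋ x has {x50} ∩ (A ∖ {x50}) = ∅, so x is NOT a limit point.
Collecting: A' = {x46, x49}.


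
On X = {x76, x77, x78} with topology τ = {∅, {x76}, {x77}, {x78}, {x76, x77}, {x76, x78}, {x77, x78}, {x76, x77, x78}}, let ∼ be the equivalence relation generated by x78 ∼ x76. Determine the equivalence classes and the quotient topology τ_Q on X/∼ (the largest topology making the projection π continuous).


X/∼ = {[x76=x78], [x77]}; |τ_Q| = 4.

Equivalence classes: [x76=x78], [x77].
Quotient map π: X → X/∼ sends x76 ↦ [x76=x78], x77 ↦ [x77], x78 ↦ [x76=x78].
For each subset V ⊆ X/∼, compute π^{-1}(V) ⊆ X and check whether π^{-1}(V) ∈ τ. V is open in τ_Q iff π^{-1}(V) ∈ τ.
  V = {}: π^{-1}(V) = ∅ ∈ τ ✓.
  V = {[x76=x78]}: π^{-1}(V) = {x76, x78} ∈ τ ✓.
  V = {[x77]}: π^{-1}(V) = {x77} ∈ τ ✓.
  V = {[x76=x78], [x77]}: π^{-1}(V) = {x76, x77, x78} ∈ τ ✓.
Open sets in the quotient: τ_Q = {{}, {[x76=x78]}, {[x77]}, {[x76=x78], [x77]}} (4 elements).


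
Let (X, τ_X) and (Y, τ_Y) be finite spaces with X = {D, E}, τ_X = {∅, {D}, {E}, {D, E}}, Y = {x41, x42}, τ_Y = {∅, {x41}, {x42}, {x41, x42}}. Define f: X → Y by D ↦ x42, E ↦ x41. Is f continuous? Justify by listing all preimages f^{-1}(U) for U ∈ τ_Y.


f IS continuous.

Compute f^{-1}(U) for each U ∈ τ_Y:
  U = ∅: f^{-1}(U) = ∅ ∈ τ_X ✓.
  U = {x41}: f^{-1}(U) = {E} ∈ τ_X ✓.
  U = {x42}: f^{-1}(U) = {D} ∈ τ_X ✓.
  U = {x41, x42}: f^{-1}(U) = {D, E} ∈ τ_X ✓.
Every preimage lies in τ_X, so f IS continuous.


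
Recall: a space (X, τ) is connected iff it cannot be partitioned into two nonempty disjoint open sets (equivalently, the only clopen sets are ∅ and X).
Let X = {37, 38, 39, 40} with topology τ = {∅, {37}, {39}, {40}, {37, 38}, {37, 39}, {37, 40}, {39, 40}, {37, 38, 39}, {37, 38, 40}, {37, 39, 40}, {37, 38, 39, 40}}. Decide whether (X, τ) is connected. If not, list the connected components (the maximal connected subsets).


(X, τ) is disconnected; components = [{39}, {40}, {37, 38}].

Find clopen sets (U ∈ τ with X ∖ U ∈ τ):
  U = ∅, X ∖ U = {37, 38, 39, 40} — both open, so U is clopen.
  U = {39}, X ∖ U = {37, 38, 40} — both open, so U is clopen.
  U = {40}, X ∖ U = {37, 38, 39} — both open, so U is clopen.
  U = {37, 38}, X ∖ U = {39, 40} — both open, so U is clopen.
  U = {39, 40}, X ∖ U = {37, 38} — both open, so U is clopen.
  U = {37, 38, 39}, X ∖ U = {40} — both open, so U is clopen.
  U = {37, 38, 40}, X ∖ U = {39} — both open, so U is clopen.
  U = {37, 38, 39, 40}, X ∖ U = ∅ — both open, so U is clopen.
Nontrivial clopen(s) exist: e.g. {37, 38}. So (X, τ) is disconnected.
Compute connected components by grouping points that agree on all clopens:
  component: {39}
  component: {40}
  component: {37, 38}


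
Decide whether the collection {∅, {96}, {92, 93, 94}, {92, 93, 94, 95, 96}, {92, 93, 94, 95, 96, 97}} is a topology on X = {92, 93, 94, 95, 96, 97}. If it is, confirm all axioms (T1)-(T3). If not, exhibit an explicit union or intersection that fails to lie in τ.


τ is NOT a topology on X.

Axiom (T1): ∅ ∈ τ? Yes; X ∈ τ? Yes.
Axiom (T2/T3): check pairwise unions and intersections of members of τ.
Counterexample for (T2): {96} ∪ {92, 93, 94} = {92, 93, 94, 96} ∉ τ. Therefore τ is NOT a topology.


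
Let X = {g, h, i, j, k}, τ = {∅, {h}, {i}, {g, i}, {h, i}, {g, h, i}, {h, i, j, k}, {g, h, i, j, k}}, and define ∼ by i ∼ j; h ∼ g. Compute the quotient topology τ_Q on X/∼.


X/∼ = {[g=h], [i=j], [k]}; |τ_Q| = 2.

Equivalence classes: [g=h], [i=j], [k].
Quotient map π: X → X/∼ sends g ↦ [g=h], h ↦ [g=h], i ↦ [i=j], j ↦ [i=j], k ↦ [k].
For each subset V ⊆ X/∼, compute π^{-1}(V) ⊆ X and check whether π^{-1}(V) ∈ τ. V is open in τ_Q iff π^{-1}(V) ∈ τ.
  V = {}: π^{-1}(V) = ∅ ∈ τ ✓.
  V = {[g=h]}: π^{-1}(V) = {g, h} ∉ τ ✗.
  V = {[i=j]}: π^{-1}(V) = {i, j} ∉ τ ✗.
  V = {[g=h], [i=j]}: π^{-1}(V) = {g, h, i, j} ∉ τ ✗.
  V = {[k]}: π^{-1}(V) = {k} ∉ τ ✗.
  V = {[g=h], [k]}: π^{-1}(V) = {g, h, k} ∉ τ ✗.
  V = {[i=j], [k]}: π^{-1}(V) = {i, j, k} ∉ τ ✗.
  V = {[g=h], [i=j], [k]}: π^{-1}(V) = {g, h, i, j, k} ∈ τ ✓.
Open sets in the quotient: τ_Q = {{}, {[g=h], [i=j], [k]}} (2 elements).


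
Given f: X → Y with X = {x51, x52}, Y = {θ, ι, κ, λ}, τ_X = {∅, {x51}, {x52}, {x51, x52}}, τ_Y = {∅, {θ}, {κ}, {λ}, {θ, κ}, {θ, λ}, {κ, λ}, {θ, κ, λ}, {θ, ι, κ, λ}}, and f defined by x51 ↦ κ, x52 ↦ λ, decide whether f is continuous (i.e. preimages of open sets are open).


f IS continuous.

Compute f^{-1}(U) for each U ∈ τ_Y:
  U = ∅: f^{-1}(U) = ∅ ∈ τ_X ✓.
  U = {θ}: f^{-1}(U) = ∅ ∈ τ_X ✓.
  U = {κ}: f^{-1}(U) = {x51} ∈ τ_X ✓.
  U = {λ}: f^{-1}(U) = {x52} ∈ τ_X ✓.
  U = {θ, κ}: f^{-1}(U) = {x51} ∈ τ_X ✓.
  U = {θ, λ}: f^{-1}(U) = {x52} ∈ τ_X ✓.
  U = {κ, λ}: f^{-1}(U) = {x51, x52} ∈ τ_X ✓.
  U = {θ, κ, λ}: f^{-1}(U) = {x51, x52} ∈ τ_X ✓.
  U = {θ, ι, κ, λ}: f^{-1}(U) = {x51, x52} ∈ τ_X ✓.
Every preimage lies in τ_X, so f IS continuous.


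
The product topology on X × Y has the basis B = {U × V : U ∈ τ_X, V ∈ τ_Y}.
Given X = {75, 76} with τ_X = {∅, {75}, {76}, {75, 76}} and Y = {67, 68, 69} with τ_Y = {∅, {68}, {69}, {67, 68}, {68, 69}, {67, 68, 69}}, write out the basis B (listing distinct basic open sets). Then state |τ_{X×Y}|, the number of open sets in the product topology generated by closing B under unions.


Basis B = {∅ × ∅, {75} × {68}, {75} × {69}, {76} × {68}, {76} × {69}, {75} × {67, 68}, {75} × {68, 69}, {75, 76} × {68}, {75, 76} × {69}, {76} × {67, 68}, {76} × {68, 69}, {75} × {67, 68, 69}, {76} × {67, 68, 69}, {75, 76} × {67, 68}, {75, 76} × {68, 69}, {75, 76} × {67, 68, 69}}; |τ_{X×Y}| = 36.

Enumerate products U × V with U ∈ τ_X, V ∈ τ_Y (deduplicated):
  ∅ × ∅ = {} (∅)
  {75} × {68} = {(75,68)}
  {75} × {69} = {(75,69)}
  {76} × {68} = {(76,68)}
  {76} × {69} = {(76,69)}
  {75} × {67, 68} = {(75,67), (75,68)}
  {75} × {68, 69} = {(75,68), (75,69)}
  {75, 76} × {68} = {(75,68), (76,68)}
  {75, 76} × {69} = {(75,69), (76,69)}
  {76} × {67, 68} = {(76,67), (76,68)}
  {76} × {68, 69} = {(76,68), (76,69)}
  {75} × {67, 68, 69} = {(75,67), (75,68), (75,69)}
  {76} × {67, 68, 69} = {(76,67), (76,68), (76,69)}
  {75, 76} × {67, 68} = {(75,67), (75,68), (76,67), (76,68)}
  {75, 76} × {68, 69} = {(75,68), (75,69), (76,68), (76,69)}
  {75, 76} × {67, 68, 69} = {(75,67), (75,68), (75,69), (76,67), (76,68), (76,69)}
These 16 distinct sets form the basis B.
Close under arbitrary unions to get τ_{X×Y}; counting gives |τ_{X×Y}| = 36.


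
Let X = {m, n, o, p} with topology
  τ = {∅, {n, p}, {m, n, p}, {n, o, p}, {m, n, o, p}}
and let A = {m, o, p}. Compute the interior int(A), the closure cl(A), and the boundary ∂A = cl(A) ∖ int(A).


int(A) = ∅, cl(A) = {m, n, o, p}, ∂A = {m, n, o, p}.

Closed sets in (X, τ) are complements of opens:
  closed(X, τ) = {∅, {m}, {o}, {m, o}, {m, n, o, p}}.
int(A) = ⋃ {U ∈ τ : U ⊆ A}. Opens contained in A: ∅.
Taking the union of these: int(A) = ∅.
cl(A) = ⋂ {C closed : A ⊆ C}. Closed sets containing A: {m, n, o, p}.
Intersecting these: cl(A) = {m, n, o, p}.
∂A = cl(A) ∖ int(A) = {m, n, o, p} ∖ ∅ = {m, n, o, p}.


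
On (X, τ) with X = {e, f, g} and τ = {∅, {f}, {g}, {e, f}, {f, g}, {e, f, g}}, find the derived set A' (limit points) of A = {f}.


A' = {e}

For each x ∈ X, list the open sets U ∈ τ with x ∈ U, then check whether U ∩ (A ∖ {x}) ≠ ∅ for every such U.
  x = e: opens ∋ x are {e, f}, {e, f, g}; each meets A ∖ {e}, so x IS a limit point.
  x = f: open {f} ∋ x has {f} ∩ (A ∖ {f}) = ∅, so x is NOT a limit point.
  x = g: open {g} ∋ x has {g} ∩ (A ∖ {g}) = ∅, so x is NOT a limit point.
Collecting: A' = {e}.


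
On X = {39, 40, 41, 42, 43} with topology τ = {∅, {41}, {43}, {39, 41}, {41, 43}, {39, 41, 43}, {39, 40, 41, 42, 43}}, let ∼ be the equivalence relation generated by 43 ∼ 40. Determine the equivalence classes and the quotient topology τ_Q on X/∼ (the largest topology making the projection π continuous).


X/∼ = {[39], [40=43], [41], [42]}; |τ_Q| = 4.

Equivalence classes: [39], [40=43], [41], [42].
Quotient map π: X → X/∼ sends 39 ↦ [39], 40 ↦ [40=43], 41 ↦ [41], 42 ↦ [42], 43 ↦ [40=43].
For each subset V ⊆ X/∼, compute π^{-1}(V) ⊆ X and check whether π^{-1}(V) ∈ τ. V is open in τ_Q iff π^{-1}(V) ∈ τ.
  V = {}: π^{-1}(V) = ∅ ∈ τ ✓.
  V = {[39]}: π^{-1}(V) = {39} ∉ τ ✗.
  V = {[40=43]}: π^{-1}(V) = {40, 43} ∉ τ ✗.
  V = {[39], [40=43]}: π^{-1}(V) = {39, 40, 43} ∉ τ ✗.
  V = {[41]}: π^{-1}(V) = {41} ∈ τ ✓.
  V = {[39], [41]}: π^{-1}(V) = {39, 41} ∈ τ ✓.
  V = {[40=43], [41]}: π^{-1}(V) = {40, 41, 43} ∉ τ ✗.
  V = {[39], [40=43], [41]}: π^{-1}(V) = {39, 40, 41, 43} ∉ τ ✗.
  V = {[42]}: π^{-1}(V) = {42} ∉ τ ✗.
  V = {[39], [42]}: π^{-1}(V) = {39, 42} ∉ τ ✗.
  V = {[40=43], [42]}: π^{-1}(V) = {40, 42, 43} ∉ τ ✗.
  V = {[39], [40=43], [42]}: π^{-1}(V) = {39, 40, 42, 43} ∉ τ ✗.
  V = {[41], [42]}: π^{-1}(V) = {41, 42} ∉ τ ✗.
  V = {[39], [41], [42]}: π^{-1}(V) = {39, 41, 42} ∉ τ ✗.
  V = {[40=43], [41], [42]}: π^{-1}(V) = {40, 41, 42, 43} ∉ τ ✗.
  V = {[39], [40=43], [41], [42]}: π^{-1}(V) = {39, 40, 41, 42, 43} ∈ τ ✓.
Open sets in the quotient: τ_Q = {{}, {[41]}, {[39], [41]}, {[39], [40=43], [41], [42]}} (4 elements).


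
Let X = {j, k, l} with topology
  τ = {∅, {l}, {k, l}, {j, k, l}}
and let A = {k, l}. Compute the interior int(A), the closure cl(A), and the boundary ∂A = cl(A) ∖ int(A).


int(A) = {k, l}, cl(A) = {j, k, l}, ∂A = {j}.

Closed sets in (X, τ) are complements of opens:
  closed(X, τ) = {∅, {j}, {j, k}, {j, k, l}}.
int(A) = ⋃ {U ∈ τ : U ⊆ A}. Opens contained in A: ∅, {l}, {k, l}.
Taking the union of these: int(A) = {k, l}.
cl(A) = ⋂ {C closed : A ⊆ C}. Closed sets containing A: {j, k, l}.
Intersecting these: cl(A) = {j, k, l}.
∂A = cl(A) ∖ int(A) = {j, k, l} ∖ {k, l} = {j}.


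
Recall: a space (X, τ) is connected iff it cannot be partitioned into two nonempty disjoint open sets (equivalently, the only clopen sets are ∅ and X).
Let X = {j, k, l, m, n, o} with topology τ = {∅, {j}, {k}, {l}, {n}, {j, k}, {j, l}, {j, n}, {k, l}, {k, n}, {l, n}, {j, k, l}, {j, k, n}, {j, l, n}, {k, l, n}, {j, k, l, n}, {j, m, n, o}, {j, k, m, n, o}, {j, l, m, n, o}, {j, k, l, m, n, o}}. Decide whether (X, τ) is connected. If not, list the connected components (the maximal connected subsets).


(X, τ) is disconnected; components = [{k}, {l}, {j, m, n, o}].

Find clopen sets (U ∈ τ with X ∖ U ∈ τ):
  U = ∅, X ∖ U = {j, k, l, m, n, o} — both open, so U is clopen.
  U = {k}, X ∖ U = {j, l, m, n, o} — both open, so U is clopen.
  U = {l}, X ∖ U = {j, k, m, n, o} — both open, so U is clopen.
  U = {k, l}, X ∖ U = {j, m, n, o} — both open, so U is clopen.
  U = {j, m, n, o}, X ∖ U = {k, l} — both open, so U is clopen.
  U = {j, k, m, n, o}, X ∖ U = {l} — both open, so U is clopen.
  U = {j, l, m, n, o}, X ∖ U = {k} — both open, so U is clopen.
  U = {j, k, l, m, n, o}, X ∖ U = ∅ — both open, so U is clopen.
Nontrivial clopen(s) exist: e.g. {k, l}. So (X, τ) is disconnected.
Compute connected components by grouping points that agree on all clopens:
  component: {k}
  component: {l}
  component: {j, m, n, o}


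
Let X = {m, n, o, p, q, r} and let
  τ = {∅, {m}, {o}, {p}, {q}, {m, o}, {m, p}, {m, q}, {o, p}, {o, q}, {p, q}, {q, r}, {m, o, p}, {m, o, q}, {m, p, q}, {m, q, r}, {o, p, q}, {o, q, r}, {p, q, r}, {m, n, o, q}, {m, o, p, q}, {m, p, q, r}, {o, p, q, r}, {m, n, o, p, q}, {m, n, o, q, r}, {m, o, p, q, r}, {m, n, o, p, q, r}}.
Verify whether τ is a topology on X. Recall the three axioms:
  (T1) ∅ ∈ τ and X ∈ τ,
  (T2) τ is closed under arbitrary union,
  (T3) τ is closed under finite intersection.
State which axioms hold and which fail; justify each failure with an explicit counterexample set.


τ is NOT a topology on X.

Axiom (T1): ∅ ∈ τ? Yes; X ∈ τ? Yes.
Axiom (T2/T3): check pairwise unions and intersections of members of τ.
Counterexample for (T2): {m} ∪ {o, q, r} = {m, o, q, r} ∉ τ. Therefore τ is NOT a topology.


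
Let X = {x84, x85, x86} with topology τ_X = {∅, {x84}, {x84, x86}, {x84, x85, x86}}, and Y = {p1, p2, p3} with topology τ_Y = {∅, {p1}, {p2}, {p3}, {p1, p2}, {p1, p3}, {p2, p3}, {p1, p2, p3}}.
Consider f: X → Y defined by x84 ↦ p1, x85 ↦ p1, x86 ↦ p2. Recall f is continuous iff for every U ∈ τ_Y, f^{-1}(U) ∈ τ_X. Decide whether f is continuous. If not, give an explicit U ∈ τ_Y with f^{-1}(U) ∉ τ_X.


f is NOT continuous.

Compute f^{-1}(U) for each U ∈ τ_Y:
  U = ∅: f^{-1}(U) = ∅ ∈ τ_X ✓.
  U = {p1}: f^{-1}(U) = {x84, x85} ∉ τ_X ✗.
  U = {p2}: f^{-1}(U) = {x86} ∉ τ_X ✗.
  U = {p3}: f^{-1}(U) = ∅ ∈ τ_X ✓.
  U = {p1, p2}: f^{-1}(U) = {x84, x85, x86} ∈ τ_X ✓.
  U = {p1, p3}: f^{-1}(U) = {x84, x85} ∉ τ_X ✗.
  U = {p2, p3}: f^{-1}(U) = {x86} ∉ τ_X ✗.
  U = {p1, p2, p3}: f^{-1}(U) = {x84, x85, x86} ∈ τ_X ✓.
Found U = {p1} with f^{-1}(U) = {x84, x85} not in τ_X. Therefore f is NOT continuous.


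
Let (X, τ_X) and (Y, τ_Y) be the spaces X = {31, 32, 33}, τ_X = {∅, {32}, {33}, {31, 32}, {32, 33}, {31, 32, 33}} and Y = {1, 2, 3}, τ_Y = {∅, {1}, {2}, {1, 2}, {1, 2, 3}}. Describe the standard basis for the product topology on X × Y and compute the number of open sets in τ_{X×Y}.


Basis B = {∅ × ∅, {32} × {1}, {32} × {2}, {33} × {1}, {33} × {2}, {31, 32} × {1}, {31, 32} × {2}, {32} × {1, 2}, {32, 33} × {1}, {32, 33} × {2}, {33} × {1, 2}, {31, 32, 33} × {1}, {31, 32, 33} × {2}, {32} × {1, 2, 3}, {33} × {1, 2, 3}, {31, 32} × {1, 2}, {32, 33} × {1, 2}, {31, 32} × {1, 2, 3}, {31, 32, 33} × {1, 2}, {32, 33} × {1, 2, 3}, {31, 32, 33} × {1, 2, 3}}; |τ_{X×Y}| = 70.

Enumerate products U × V with U ∈ τ_X, V ∈ τ_Y (deduplicated):
  ∅ × ∅ = {} (∅)
  {32} × {1} = {(32,1)}
  {32} × {2} = {(32,2)}
  {33} × {1} = {(33,1)}
  {33} × {2} = {(33,2)}
  {31, 32} × {1} = {(31,1), (32,1)}
  {31, 32} × {2} = {(31,2), (32,2)}
  {32} × {1, 2} = {(32,1), (32,2)}
  {32, 33} × {1} = {(32,1), (33,1)}
  {32, 33} × {2} = {(32,2), (33,2)}
  {33} × {1, 2} = {(33,1), (33,2)}
  {31, 32, 33} × {1} = {(31,1), (32,1), (33,1)}
  {31, 32, 33} × {2} = {(31,2), (32,2), (33,2)}
  {32} × {1, 2, 3} = {(32,1), (32,2), (32,3)}
  {33} × {1, 2, 3} = {(33,1), (33,2), (33,3)}
  {31, 32} × {1, 2} = {(31,1), (31,2), (32,1), (32,2)}
  {32, 33} × {1, 2} = {(32,1), (32,2), (33,1), (33,2)}
  {31, 32} × {1, 2, 3} = {(31,1), (31,2), (31,3), (32,1), (32,2), (32,3)}
  {31, 32, 33} × {1, 2} = {(31,1), (31,2), (32,1), (32,2), (33,1), (33,2)}
  {32, 33} × {1, 2, 3} = {(32,1), (32,2), (32,3), (33,1), (33,2), (33,3)}
  {31, 32, 33} × {1, 2, 3} = {(31,1), (31,2), (31,3), (32,1), (32,2), (32,3), (33,1), (33,2), (33,3)}
These 21 distinct sets form the basis B.
Close under arbitrary unions to get τ_{X×Y}; counting gives |τ_{X×Y}| = 70.


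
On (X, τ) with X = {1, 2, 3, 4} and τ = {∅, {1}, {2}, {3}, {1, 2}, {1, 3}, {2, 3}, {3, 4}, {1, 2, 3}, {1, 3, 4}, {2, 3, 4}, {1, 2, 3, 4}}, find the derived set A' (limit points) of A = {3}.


A' = {4}

For each x ∈ X, list the open sets U ∈ τ with x ∈ U, then check whether U ∩ (A ∖ {x}) ≠ ∅ for every such U.
  x = 1: open {1} ∋ x has {1} ∩ (A ∖ {1}) = ∅, so x is NOT a limit point.
  x = 2: open {2} ∋ x has {2} ∩ (A ∖ {2}) = ∅, so x is NOT a limit point.
  x = 3: open {3} ∋ x has {3} ∩ (A ∖ {3}) = ∅, so x is NOT a limit point.
  x = 4: opens ∋ x are {3, 4}, {1, 3, 4}, {2, 3, 4}, {1, 2, 3, 4}; each meets A ∖ {4}, so x IS a limit point.
Collecting: A' = {4}.


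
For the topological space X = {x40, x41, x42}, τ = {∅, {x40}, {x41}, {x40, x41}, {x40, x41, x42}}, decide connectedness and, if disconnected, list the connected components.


(X, τ) is connected.

Find clopen sets (U ∈ τ with X ∖ U ∈ τ):
  U = ∅, X ∖ U = {x40, x41, x42} — both open, so U is clopen.
  U = {x40, x41, x42}, X ∖ U = ∅ — both open, so U is clopen.
Only trivial clopens (∅ and X) exist, so (X, τ) is connected.
Compute connected components by grouping points that agree on all clopens:
  component: {x40, x41, x42}


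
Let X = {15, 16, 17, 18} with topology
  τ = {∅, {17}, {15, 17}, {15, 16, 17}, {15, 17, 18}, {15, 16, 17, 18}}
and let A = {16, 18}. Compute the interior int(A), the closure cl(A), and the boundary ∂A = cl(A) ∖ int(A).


int(A) = ∅, cl(A) = {16, 18}, ∂A = {16, 18}.

Closed sets in (X, τ) are complements of opens:
  closed(X, τ) = {∅, {16}, {18}, {16, 18}, {15, 16, 18}, {15, 16, 17, 18}}.
int(A) = ⋃ {U ∈ τ : U ⊆ A}. Opens contained in A: ∅.
Taking the union of these: int(A) = ∅.
cl(A) = ⋂ {C closed : A ⊆ C}. Closed sets containing A: {16, 18}, {15, 16, 18}, {15, 16, 17, 18}.
Intersecting these: cl(A) = {16, 18}.
∂A = cl(A) ∖ int(A) = {16, 18} ∖ ∅ = {16, 18}.


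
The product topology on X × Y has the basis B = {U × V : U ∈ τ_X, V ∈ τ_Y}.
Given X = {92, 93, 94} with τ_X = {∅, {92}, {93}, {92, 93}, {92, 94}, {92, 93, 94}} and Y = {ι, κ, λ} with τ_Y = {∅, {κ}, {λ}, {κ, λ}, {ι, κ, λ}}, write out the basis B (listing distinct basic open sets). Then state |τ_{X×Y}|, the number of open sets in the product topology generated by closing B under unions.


Basis B = {∅ × ∅, {92} × {κ}, {92} × {λ}, {93} × {κ}, {93} × {λ}, {92} × {κ, λ}, {92, 93} × {κ}, {92, 94} × {κ}, {92, 93} × {λ}, {92, 94} × {λ}, {93} × {κ, λ}, {92} × {ι, κ, λ}, {92, 93, 94} × {κ}, {92, 93, 94} × {λ}, {93} × {ι, κ, λ}, {92, 93} × {κ, λ}, {92, 94} × {κ, λ}, {92, 93} × {ι, κ, λ}, {92, 94} × {ι, κ, λ}, {92, 93, 94} × {κ, λ}, {92, 93, 94} × {ι, κ, λ}}; |τ_{X×Y}| = 70.

Enumerate products U × V with U ∈ τ_X, V ∈ τ_Y (deduplicated):
  ∅ × ∅ = {} (∅)
  {92} × {κ} = {(92,κ)}
  {92} × {λ} = {(92,λ)}
  {93} × {κ} = {(93,κ)}
  {93} × {λ} = {(93,λ)}
  {92} × {κ, λ} = {(92,κ), (92,λ)}
  {92, 93} × {κ} = {(92,κ), (93,κ)}
  {92, 94} × {κ} = {(92,κ), (94,κ)}
  {92, 93} × {λ} = {(92,λ), (93,λ)}
  {92, 94} × {λ} = {(92,λ), (94,λ)}
  {93} × {κ, λ} = {(93,κ), (93,λ)}
  {92} × {ι, κ, λ} = {(92,ι), (92,κ), (92,λ)}
  {92, 93, 94} × {κ} = {(92,κ), (93,κ), (94,κ)}
  {92, 93, 94} × {λ} = {(92,λ), (93,λ), (94,λ)}
  {93} × {ι, κ, λ} = {(93,ι), (93,κ), (93,λ)}
  {92, 93} × {κ, λ} = {(92,κ), (92,λ), (93,κ), (93,λ)}
  {92, 94} × {κ, λ} = {(92,κ), (92,λ), (94,κ), (94,λ)}
  {92, 93} × {ι, κ, λ} = {(92,ι), (92,κ), (92,λ), (93,ι), (93,κ), (93,λ)}
  {92, 94} × {ι, κ, λ} = {(92,ι), (92,κ), (92,λ), (94,ι), (94,κ), (94,λ)}
  {92, 93, 94} × {κ, λ} = {(92,κ), (92,λ), (93,κ), (93,λ), (94,κ), (94,λ)}
  {92, 93, 94} × {ι, κ, λ} = {(92,ι), (92,κ), (92,λ), (93,ι), (93,κ), (93,λ), (94,ι), (94,κ), (94,λ)}
These 21 distinct sets form the basis B.
Close under arbitrary unions to get τ_{X×Y}; counting gives |τ_{X×Y}| = 70.


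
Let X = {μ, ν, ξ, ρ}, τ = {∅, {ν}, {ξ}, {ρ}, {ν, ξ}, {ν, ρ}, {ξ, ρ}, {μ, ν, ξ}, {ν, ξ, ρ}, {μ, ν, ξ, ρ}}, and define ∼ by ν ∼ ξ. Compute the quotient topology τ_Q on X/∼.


X/∼ = {[μ], [ν=ξ], [ρ]}; |τ_Q| = 6.

Equivalence classes: [μ], [ν=ξ], [ρ].
Quotient map π: X → X/∼ sends μ ↦ [μ], ν ↦ [ν=ξ], ξ ↦ [ν=ξ], ρ ↦ [ρ].
For each subset V ⊆ X/∼, compute π^{-1}(V) ⊆ X and check whether π^{-1}(V) ∈ τ. V is open in τ_Q iff π^{-1}(V) ∈ τ.
  V = {}: π^{-1}(V) = ∅ ∈ τ ✓.
  V = {[μ]}: π^{-1}(V) = {μ} ∉ τ ✗.
  V = {[ν=ξ]}: π^{-1}(V) = {ν, ξ} ∈ τ ✓.
  V = {[μ], [ν=ξ]}: π^{-1}(V) = {μ, ν, ξ} ∈ τ ✓.
  V = {[ρ]}: π^{-1}(V) = {ρ} ∈ τ ✓.
  V = {[μ], [ρ]}: π^{-1}(V) = {μ, ρ} ∉ τ ✗.
  V = {[ν=ξ], [ρ]}: π^{-1}(V) = {ν, ξ, ρ} ∈ τ ✓.
  V = {[μ], [ν=ξ], [ρ]}: π^{-1}(V) = {μ, ν, ξ, ρ} ∈ τ ✓.
Open sets in the quotient: τ_Q = {{}, {[ν=ξ]}, {[μ], [ν=ξ]}, {[ρ]}, {[ν=ξ], [ρ]}, {[μ], [ν=ξ], [ρ]}} (6 elements).
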